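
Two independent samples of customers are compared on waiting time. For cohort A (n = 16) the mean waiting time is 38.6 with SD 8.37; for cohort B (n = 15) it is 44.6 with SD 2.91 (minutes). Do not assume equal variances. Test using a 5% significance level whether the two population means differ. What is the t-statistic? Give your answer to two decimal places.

-2.70

Let group 1 = cohort A, group 2 = cohort B. H0: μ_1 = μ_2; H1: μ_1 ≠ μ_2 (Welch's two-sample t-test, two-sided).
t = (x̄_1 − x̄_2)/√(s_1²/n_1 + s_2²/n_2) = (38.6 − 44.6)/√(8.37²/16 + 2.91²/15) = -2.70
Welch–Satterthwaite df ≈ 18.78
Two-sided p-value ≈ 0.014
Since p ≈ 0.014 < α = 0.05, reject H0; the data support H1.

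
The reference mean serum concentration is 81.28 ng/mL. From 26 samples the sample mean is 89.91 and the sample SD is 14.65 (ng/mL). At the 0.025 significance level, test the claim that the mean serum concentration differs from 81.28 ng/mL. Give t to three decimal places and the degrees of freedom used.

H0: μ = 81.28; H1: μ ≠ 81.28 (one-sample t-test, two-sided).
t = (x̄ − μ₀)/(s/√n) = (89.91 − 81.28)/(14.65/√26) = 3.004
df = n − 1 = 25
Two-sided p-value ≈ 0.006
Since p ≈ 0.006 < α = 0.025, reject H0; the evidence is statistically significant.

t = 3.004, df = 25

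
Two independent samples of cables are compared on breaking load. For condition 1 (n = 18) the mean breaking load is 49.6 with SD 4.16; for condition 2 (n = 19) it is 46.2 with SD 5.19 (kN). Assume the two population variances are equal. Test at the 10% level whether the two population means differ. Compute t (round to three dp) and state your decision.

Let group 1 = condition 1, group 2 = condition 2. H0: μ_1 = μ_2; H1: μ_1 ≠ μ_2 (two-sample pooled-variance t-test, two-sided).
s_p² = [(18−1)·4.16² + (19−1)·5.19²]/(18+19−2) = 22.2584
t = (49.6 − 46.2)/√[22.2584·(1/18 + 1/19)] = 2.191
df = n₁ + n₂ − 2 = 35
Two-sided p-value ≈ 0.035
Since p ≈ 0.035 < α = 0.1, reject H0; the data support H1.

t = 2.191; reject H0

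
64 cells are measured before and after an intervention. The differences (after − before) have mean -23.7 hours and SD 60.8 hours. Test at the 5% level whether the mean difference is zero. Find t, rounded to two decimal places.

H0: μ_d = 0; H1: μ_d ≠ 0 (paired t-test on the differences, two-sided).
t = d̄/(s_d/√n) = -23.7/(60.8/√64) = -3.12
df = n − 1 = 63
Two-sided p-value ≈ 0.003
Since p ≈ 0.003 < α = 0.05, reject H0; the evidence is statistically significant.

-3.12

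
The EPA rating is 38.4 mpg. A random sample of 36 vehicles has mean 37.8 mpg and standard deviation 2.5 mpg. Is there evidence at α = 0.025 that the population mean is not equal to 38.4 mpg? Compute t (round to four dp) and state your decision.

H0: μ = 38.4; H1: μ ≠ 38.4 (one-sample t-test, two-sided).
t = (x̄ − μ₀)/(s/√n) = (37.8 − 38.4)/(2.5/√36) = -1.4400
df = n − 1 = 35
Two-sided p-value ≈ 0.1588
Since p ≈ 0.1588 > α = 0.025, fail to reject H0; the data do not provide sufficient evidence against H0.

t = -1.4400; fail to reject H0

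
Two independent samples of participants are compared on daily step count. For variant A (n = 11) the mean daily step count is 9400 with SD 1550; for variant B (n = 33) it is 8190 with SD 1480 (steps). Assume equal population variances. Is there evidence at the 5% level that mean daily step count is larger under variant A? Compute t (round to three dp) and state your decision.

t = 2.322; reject H0

Let group 1 = variant A, group 2 = variant B. H0: μ_1 = μ_2; H1: μ_1 > μ_2 (two-sample pooled-variance t-test, right-tailed).
s_p² = [(11−1)·1550² + (33−1)·1480²]/(11+33−2) = 2240900
t = (9400 − 8190)/√[2240900·(1/11 + 1/33)] = 2.322
df = n₁ + n₂ − 2 = 42
p-value = P(T ≥ 2.322) ≈ 0.013
Since p ≈ 0.013 < α = 0.05, reject H0; the data support H1.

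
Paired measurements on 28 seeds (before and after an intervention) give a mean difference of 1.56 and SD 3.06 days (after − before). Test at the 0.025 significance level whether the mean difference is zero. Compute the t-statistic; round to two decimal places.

H0: μ_d = 0; H1: μ_d ≠ 0 (paired t-test on the differences, two-sided).
t = d̄/(s_d/√n) = 1.56/(3.06/√28) = 2.70
df = n − 1 = 27
Two-sided p-value ≈ 0.012
Since p ≈ 0.012 < α = 0.025, reject H0; the data support H1.

2.70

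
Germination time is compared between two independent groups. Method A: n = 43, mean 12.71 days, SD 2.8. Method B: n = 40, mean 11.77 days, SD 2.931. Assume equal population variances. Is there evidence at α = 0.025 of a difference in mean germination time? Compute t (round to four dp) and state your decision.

t = 1.4942; fail to reject H0

Let group 1 = method A, group 2 = method B. H0: μ_1 = μ_2; H1: μ_1 ≠ μ_2 (two-sample pooled-variance t-test, two-sided).
s_p² = [(43−1)·2.8² + (40−1)·2.931²]/(43+40−2) = 8.20148
t = (12.71 − 11.77)/√[8.20148·(1/43 + 1/40)] = 1.4942
df = n₁ + n₂ − 2 = 81
Two-sided p-value ≈ 0.139
Since p ≈ 0.139 > α = 0.025, fail to reject H0; the evidence is not statistically significant.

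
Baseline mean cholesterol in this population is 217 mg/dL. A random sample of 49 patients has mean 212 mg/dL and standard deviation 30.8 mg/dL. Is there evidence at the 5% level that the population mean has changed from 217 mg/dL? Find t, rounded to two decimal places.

H0: μ = 217; H1: μ ≠ 217 (one-sample t-test, two-sided).
t = (x̄ − μ₀)/(s/√n) = (212 − 217)/(30.8/√49) = -1.14
df = n − 1 = 48
Two-sided p-value ≈ 0.261
Since p ≈ 0.261 > α = 0.05, fail to reject H0; the data do not provide sufficient evidence against H0.

-1.14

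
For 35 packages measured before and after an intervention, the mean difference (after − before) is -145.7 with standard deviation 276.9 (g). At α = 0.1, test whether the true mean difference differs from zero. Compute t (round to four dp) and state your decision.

H0: μ_d = 0; H1: μ_d ≠ 0 (paired t-test on the differences, two-sided).
t = d̄/(s_d/√n) = -145.7/(276.9/√35) = -3.1129
df = n − 1 = 34
Two-sided p-value ≈ 0.0037
Since p ≈ 0.0037 < α = 0.1, reject H0; the data support H1.

t = -3.1129; reject H0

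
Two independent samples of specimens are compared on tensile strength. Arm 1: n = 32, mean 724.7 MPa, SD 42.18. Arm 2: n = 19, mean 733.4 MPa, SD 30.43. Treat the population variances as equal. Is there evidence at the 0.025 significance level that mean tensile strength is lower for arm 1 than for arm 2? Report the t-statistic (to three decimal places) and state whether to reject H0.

Let group 1 = arm 1, group 2 = arm 2. H0: μ_1 = μ_2; H1: μ_1 < μ_2 (two-sample pooled-variance t-test, left-tailed).
s_p² = [(32−1)·42.18² + (19−1)·30.43²]/(32+19−2) = 1465.74
t = (724.7 − 733.4)/√[1465.74·(1/32 + 1/19)] = -0.785
df = n₁ + n₂ − 2 = 49
p-value = P(T ≤ -0.785) ≈ 0.218
Since p ≈ 0.218 > α = 0.025, fail to reject H0; the evidence is not statistically significant.

t = -0.785; fail to reject H0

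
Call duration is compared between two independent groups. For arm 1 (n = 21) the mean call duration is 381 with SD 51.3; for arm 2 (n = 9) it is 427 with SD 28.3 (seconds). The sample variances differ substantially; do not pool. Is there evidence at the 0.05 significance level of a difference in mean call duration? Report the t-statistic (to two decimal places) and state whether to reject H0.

Let group 1 = arm 1, group 2 = arm 2. H0: μ_1 = μ_2; H1: μ_1 ≠ μ_2 (Welch's two-sample t-test, two-sided).
t = (x̄_1 − x̄_2)/√(s_1²/n_1 + s_2²/n_2) = (381 − 427)/√(51.3²/21 + 28.3²/9) = -3.14
Welch–Satterthwaite df ≈ 25.87
Two-sided p-value ≈ 0.004
Since p ≈ 0.004 < α = 0.05, reject H0; the evidence is statistically significant.

t = -3.14; reject H0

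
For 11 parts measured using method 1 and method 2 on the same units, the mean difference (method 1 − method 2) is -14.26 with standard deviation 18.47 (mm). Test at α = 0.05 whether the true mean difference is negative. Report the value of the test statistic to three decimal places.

-2.561

H0: μ_d = 0; H1: μ_d < 0 (paired t-test on the differences, left-tailed).
t = d̄/(s_d/√n) = -14.26/(18.47/√11) = -2.561
df = n − 1 = 10
p-value = P(T ≤ -2.561) ≈ 0.014
Since p ≈ 0.014 < α = 0.05, reject H0; the evidence is statistically significant.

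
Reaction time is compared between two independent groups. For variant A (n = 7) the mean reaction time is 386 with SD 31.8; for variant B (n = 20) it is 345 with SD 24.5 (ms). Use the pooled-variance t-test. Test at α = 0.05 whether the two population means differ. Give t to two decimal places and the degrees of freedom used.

Let group 1 = variant A, group 2 = variant B. H0: μ_1 = μ_2; H1: μ_1 ≠ μ_2 (two-sample pooled-variance t-test, two-sided).
s_p² = [(7−1)·31.8² + (20−1)·24.5²]/(7+20−2) = 698.888
t = (386 − 345)/√[698.888·(1/7 + 1/20)] = 3.53
df = n₁ + n₂ − 2 = 25
Two-sided p-value ≈ 0.0016
Since p ≈ 0.0016 < α = 0.05, reject H0; the data support H1.

t = 3.53, df = 25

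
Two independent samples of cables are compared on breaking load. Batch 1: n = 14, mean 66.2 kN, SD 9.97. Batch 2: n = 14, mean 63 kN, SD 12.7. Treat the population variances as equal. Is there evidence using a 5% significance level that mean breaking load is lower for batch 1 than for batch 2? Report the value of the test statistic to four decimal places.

0.7416

Let group 1 = batch 1, group 2 = batch 2. H0: μ_1 = μ_2; H1: μ_1 < μ_2 (two-sample pooled-variance t-test, left-tailed).
s_p² = [(14−1)·9.97² + (14−1)·12.7²]/(14+14−2) = 130.345
t = (66.2 − 63)/√[130.345·(1/14 + 1/14)] = 0.7416
df = n₁ + n₂ − 2 = 26
p-value = P(T ≤ 0.7416) ≈ 0.768
Since p ≈ 0.768 > α = 0.05, fail to reject H0; the data do not provide sufficient evidence against H0.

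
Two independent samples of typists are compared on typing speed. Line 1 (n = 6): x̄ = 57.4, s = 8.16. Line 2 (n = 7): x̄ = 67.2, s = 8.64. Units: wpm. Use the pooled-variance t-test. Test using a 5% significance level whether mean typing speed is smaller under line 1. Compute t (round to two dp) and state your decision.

t = -2.09; reject H0

Let group 1 = line 1, group 2 = line 2. H0: μ_1 = μ_2; H1: μ_1 < μ_2 (two-sample pooled-variance t-test, left-tailed).
s_p² = [(6−1)·8.16² + (7−1)·8.64²]/(6+7−2) = 70.9841
t = (57.4 − 67.2)/√[70.9841·(1/6 + 1/7)] = -2.09
df = n₁ + n₂ − 2 = 11
p-value = P(T ≤ -2.09) ≈ 0.0303
Since p ≈ 0.0303 < α = 0.05, reject H0; the evidence is statistically significant.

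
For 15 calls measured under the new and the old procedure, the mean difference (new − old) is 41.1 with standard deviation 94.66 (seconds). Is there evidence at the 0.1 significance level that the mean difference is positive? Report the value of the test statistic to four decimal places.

1.6816

H0: μ_d = 0; H1: μ_d > 0 (paired t-test on the differences, right-tailed).
t = d̄/(s_d/√n) = 41.1/(94.66/√15) = 1.6816
df = n − 1 = 14
p-value = P(T ≥ 1.6816) ≈ 0.0574
Since p ≈ 0.0574 < α = 0.1, reject H0; the data support H1.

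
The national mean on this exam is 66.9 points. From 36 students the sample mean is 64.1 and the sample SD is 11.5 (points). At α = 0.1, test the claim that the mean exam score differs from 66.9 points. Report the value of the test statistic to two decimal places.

-1.46

H0: μ = 66.9; H1: μ ≠ 66.9 (one-sample t-test, two-sided).
t = (x̄ − μ₀)/(s/√n) = (64.1 − 66.9)/(11.5/√36) = -1.46
df = n − 1 = 35
Two-sided p-value ≈ 0.153
Since p ≈ 0.153 > α = 0.1, fail to reject H0; the data do not provide sufficient evidence against H0.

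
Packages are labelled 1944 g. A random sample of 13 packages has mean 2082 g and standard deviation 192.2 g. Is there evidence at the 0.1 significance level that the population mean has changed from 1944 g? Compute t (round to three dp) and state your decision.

t = 2.589; reject H0

H0: μ = 1944; H1: μ ≠ 1944 (one-sample t-test, two-sided).
t = (x̄ − μ₀)/(s/√n) = (2082 − 1944)/(192.2/√13) = 2.589
df = n − 1 = 12
Two-sided p-value ≈ 0.0237
Since p ≈ 0.0237 < α = 0.1, reject H0; the data support H1.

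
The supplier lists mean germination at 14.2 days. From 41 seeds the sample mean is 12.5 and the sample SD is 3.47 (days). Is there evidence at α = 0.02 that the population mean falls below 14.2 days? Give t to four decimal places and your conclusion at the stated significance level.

H0: μ = 14.2; H1: μ < 14.2 (one-sample t-test, left-tailed).
t = (x̄ − μ₀)/(s/√n) = (12.5 − 14.2)/(3.47/√41) = -3.1370
df = n − 1 = 40
p-value = P(T ≤ -3.1370) ≈ 0.002
Since p ≈ 0.002 < α = 0.02, reject H0; the evidence is statistically significant.

t = -3.1370; reject H0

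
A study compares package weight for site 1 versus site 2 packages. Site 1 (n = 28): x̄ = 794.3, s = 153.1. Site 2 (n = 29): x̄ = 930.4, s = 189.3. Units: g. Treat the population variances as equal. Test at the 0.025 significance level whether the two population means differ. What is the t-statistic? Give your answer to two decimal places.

Let group 1 = site 1, group 2 = site 2. H0: μ_1 = μ_2; H1: μ_1 ≠ μ_2 (two-sample pooled-variance t-test, two-sided).
s_p² = [(28−1)·153.1² + (29−1)·189.3²]/(28+29−2) = 29749.7
t = (794.3 − 930.4)/√[29749.7·(1/28 + 1/29)] = -2.98
df = n₁ + n₂ − 2 = 55
Two-sided p-value ≈ 0.004
Since p ≈ 0.004 < α = 0.025, reject H0; the evidence is statistically significant.

-2.98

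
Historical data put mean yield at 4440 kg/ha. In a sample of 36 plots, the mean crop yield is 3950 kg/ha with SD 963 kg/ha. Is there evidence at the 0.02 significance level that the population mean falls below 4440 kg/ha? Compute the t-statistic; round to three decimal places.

-3.053

H0: μ = 4440; H1: μ < 4440 (one-sample t-test, left-tailed).
t = (x̄ − μ₀)/(s/√n) = (3950 − 4440)/(963/√36) = -3.053
df = n − 1 = 35
p-value = P(T ≤ -3.053) ≈ 0.002
Since p ≈ 0.002 < α = 0.02, reject H0; the evidence is statistically significant.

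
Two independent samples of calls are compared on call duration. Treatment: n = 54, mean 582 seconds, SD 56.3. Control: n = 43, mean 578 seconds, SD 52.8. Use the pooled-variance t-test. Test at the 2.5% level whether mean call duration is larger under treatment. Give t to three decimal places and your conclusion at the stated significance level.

t = 0.357; fail to reject H0

Let group 1 = treatment, group 2 = control. H0: μ_1 = μ_2; H1: μ_1 > μ_2 (two-sample pooled-variance t-test, right-tailed).
s_p² = [(54−1)·56.3² + (43−1)·52.8²]/(54+43−2) = 3000.87
t = (582 − 578)/√[3000.87·(1/54 + 1/43)] = 0.357
df = n₁ + n₂ − 2 = 95
p-value = P(T ≥ 0.357) ≈ 0.3608
Since p ≈ 0.3608 > α = 0.025, fail to reject H0; the data do not provide sufficient evidence against H0.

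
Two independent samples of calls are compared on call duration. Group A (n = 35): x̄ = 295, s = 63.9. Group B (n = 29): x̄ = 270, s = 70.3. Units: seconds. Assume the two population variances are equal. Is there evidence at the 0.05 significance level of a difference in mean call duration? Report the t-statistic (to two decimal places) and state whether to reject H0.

t = 1.49; fail to reject H0

Let group 1 = group A, group 2 = group B. H0: μ_1 = μ_2; H1: μ_1 ≠ μ_2 (two-sample pooled-variance t-test, two-sided).
s_p² = [(35−1)·63.9² + (29−1)·70.3²]/(35+29−2) = 4471.09
t = (295 − 270)/√[4471.09·(1/35 + 1/29)] = 1.49
df = n₁ + n₂ − 2 = 62
Two-sided p-value ≈ 0.1416
Since p ≈ 0.1416 > α = 0.05, fail to reject H0; the data do not provide sufficient evidence against H0.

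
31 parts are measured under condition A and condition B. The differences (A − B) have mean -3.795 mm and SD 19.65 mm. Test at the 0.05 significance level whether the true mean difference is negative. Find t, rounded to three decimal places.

-1.075

H0: μ_d = 0; H1: μ_d < 0 (paired t-test on the differences, left-tailed).
t = d̄/(s_d/√n) = -3.795/(19.65/√31) = -1.075
df = n − 1 = 30
p-value = P(T ≤ -1.075) ≈ 0.1454
Since p ≈ 0.1454 > α = 0.05, fail to reject H0; the evidence is not statistically significant.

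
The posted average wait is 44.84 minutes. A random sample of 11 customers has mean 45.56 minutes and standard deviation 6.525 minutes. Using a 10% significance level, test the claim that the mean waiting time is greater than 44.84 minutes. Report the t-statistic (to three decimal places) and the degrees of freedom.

t = 0.366, df = 10

H0: μ = 44.84; H1: μ > 44.84 (one-sample t-test, right-tailed).
t = (x̄ − μ₀)/(s/√n) = (45.56 − 44.84)/(6.525/√11) = 0.366
df = n − 1 = 10
p-value = P(T ≥ 0.366) ≈ 0.361
Since p ≈ 0.361 > α = 0.1, fail to reject H0; the data do not provide sufficient evidence against H0.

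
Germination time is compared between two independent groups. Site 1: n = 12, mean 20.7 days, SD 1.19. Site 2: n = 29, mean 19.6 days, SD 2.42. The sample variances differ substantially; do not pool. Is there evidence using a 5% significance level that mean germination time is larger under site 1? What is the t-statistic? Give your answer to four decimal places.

1.9447

Let group 1 = site 1, group 2 = site 2. H0: μ_1 = μ_2; H1: μ_1 > μ_2 (Welch's two-sample t-test, right-tailed).
t = (x̄_1 − x̄_2)/√(s_1²/n_1 + s_2²/n_2) = (20.7 − 19.6)/√(1.19²/12 + 2.42²/29) = 1.9447
Welch–Satterthwaite df ≈ 37.60
p-value = P(T ≥ 1.9447) ≈ 0.030
Since p ≈ 0.030 < α = 0.05, reject H0; the evidence is statistically significant.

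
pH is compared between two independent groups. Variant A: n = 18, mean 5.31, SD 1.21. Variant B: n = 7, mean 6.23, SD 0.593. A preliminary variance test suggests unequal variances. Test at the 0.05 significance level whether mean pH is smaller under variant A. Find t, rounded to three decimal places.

Let group 1 = variant A, group 2 = variant B. H0: μ_1 = μ_2; H1: μ_1 < μ_2 (Welch's two-sample t-test, left-tailed).
t = (x̄_1 − x̄_2)/√(s_1²/n_1 + s_2²/n_2) = (5.31 − 6.23)/√(1.21²/18 + 0.593²/7) = -2.536
Welch–Satterthwaite df ≈ 21.38
p-value = P(T ≤ -2.536) ≈ 0.0095
Since p ≈ 0.0095 < α = 0.05, reject H0; the evidence is statistically significant.

-2.536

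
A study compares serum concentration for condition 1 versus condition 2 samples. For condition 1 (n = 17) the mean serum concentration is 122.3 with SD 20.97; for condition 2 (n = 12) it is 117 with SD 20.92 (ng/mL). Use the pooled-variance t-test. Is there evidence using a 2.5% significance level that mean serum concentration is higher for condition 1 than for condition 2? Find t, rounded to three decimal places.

Let group 1 = condition 1, group 2 = condition 2. H0: μ_1 = μ_2; H1: μ_1 > μ_2 (two-sample pooled-variance t-test, right-tailed).
s_p² = [(17−1)·20.97² + (12−1)·20.92²]/(17+12−2) = 438.888
t = (122.3 − 117)/√[438.888·(1/17 + 1/12)] = 0.671
df = n₁ + n₂ − 2 = 27
p-value = P(T ≥ 0.671) ≈ 0.2540
Since p ≈ 0.2540 > α = 0.025, fail to reject H0; the evidence is not statistically significant.

0.671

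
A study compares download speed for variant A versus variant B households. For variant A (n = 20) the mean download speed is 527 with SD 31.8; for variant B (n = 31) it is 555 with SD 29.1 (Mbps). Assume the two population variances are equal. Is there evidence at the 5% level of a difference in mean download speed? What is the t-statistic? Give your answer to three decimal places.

Let group 1 = variant A, group 2 = variant B. H0: μ_1 = μ_2; H1: μ_1 ≠ μ_2 (two-sample pooled-variance t-test, two-sided).
s_p² = [(20−1)·31.8² + (31−1)·29.1²]/(20+31−2) = 910.569
t = (527 − 555)/√[910.569·(1/20 + 1/31)] = -3.235
df = n₁ + n₂ − 2 = 49
Two-sided p-value ≈ 0.0022
Since p ≈ 0.0022 < α = 0.05, reject H0; the evidence is statistically significant.

-3.235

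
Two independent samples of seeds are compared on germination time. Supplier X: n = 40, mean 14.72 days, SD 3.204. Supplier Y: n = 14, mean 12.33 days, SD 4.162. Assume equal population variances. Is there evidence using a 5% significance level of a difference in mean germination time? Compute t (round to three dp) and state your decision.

Let group 1 = supplier X, group 2 = supplier Y. H0: μ_1 = μ_2; H1: μ_1 ≠ μ_2 (two-sample pooled-variance t-test, two-sided).
s_p² = [(40−1)·3.204² + (14−1)·4.162²]/(40+14−2) = 12.0298
t = (14.72 − 12.33)/√[12.0298·(1/40 + 1/14)] = 2.219
df = n₁ + n₂ − 2 = 52
Two-sided p-value ≈ 0.0309
Since p ≈ 0.0309 < α = 0.05, reject H0; the evidence is statistically significant.

t = 2.219; reject H0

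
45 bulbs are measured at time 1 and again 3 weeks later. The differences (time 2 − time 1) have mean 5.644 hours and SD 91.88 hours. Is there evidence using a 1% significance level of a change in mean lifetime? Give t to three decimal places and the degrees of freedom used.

t = 0.412, df = 44

H0: μ_d = 0; H1: μ_d ≠ 0 (paired t-test on the differences, two-sided).
t = d̄/(s_d/√n) = 5.644/(91.88/√45) = 0.412
df = n − 1 = 44
Two-sided p-value ≈ 0.6823
Since p ≈ 0.6823 > α = 0.01, fail to reject H0; the evidence is not statistically significant.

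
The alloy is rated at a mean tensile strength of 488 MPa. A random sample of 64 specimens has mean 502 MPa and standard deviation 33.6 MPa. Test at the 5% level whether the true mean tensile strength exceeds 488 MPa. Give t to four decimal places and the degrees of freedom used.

t = 3.3333, df = 63

H0: μ = 488; H1: μ > 488 (one-sample t-test, right-tailed).
t = (x̄ − μ₀)/(s/√n) = (502 − 488)/(33.6/√64) = 3.3333
df = n − 1 = 63
p-value = P(T ≥ 3.3333) ≈ 0.001
Since p ≈ 0.001 < α = 0.05, reject H0; the data support H1.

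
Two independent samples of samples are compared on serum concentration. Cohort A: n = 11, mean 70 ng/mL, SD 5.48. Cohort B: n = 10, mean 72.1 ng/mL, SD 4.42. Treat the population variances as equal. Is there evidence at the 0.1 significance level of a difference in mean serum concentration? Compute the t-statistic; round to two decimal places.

-0.96

Let group 1 = cohort A, group 2 = cohort B. H0: μ_1 = μ_2; H1: μ_1 ≠ μ_2 (two-sample pooled-variance t-test, two-sided).
s_p² = [(11−1)·5.48² + (10−1)·4.42²]/(11+10−2) = 25.0596
t = (70 − 72.1)/√[25.0596·(1/11 + 1/10)] = -0.96
df = n₁ + n₂ − 2 = 19
Two-sided p-value ≈ 0.3491
Since p ≈ 0.3491 > α = 0.1, fail to reject H0; the evidence is not statistically significant.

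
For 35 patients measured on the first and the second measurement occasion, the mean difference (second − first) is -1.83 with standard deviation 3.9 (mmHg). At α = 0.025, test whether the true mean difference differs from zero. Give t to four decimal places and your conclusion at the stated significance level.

t = -2.7760; reject H0

H0: μ_d = 0; H1: μ_d ≠ 0 (paired t-test on the differences, two-sided).
t = d̄/(s_d/√n) = -1.83/(3.9/√35) = -2.7760
df = n − 1 = 34
Two-sided p-value ≈ 0.009
Since p ≈ 0.009 < α = 0.025, reject H0; the data support H1.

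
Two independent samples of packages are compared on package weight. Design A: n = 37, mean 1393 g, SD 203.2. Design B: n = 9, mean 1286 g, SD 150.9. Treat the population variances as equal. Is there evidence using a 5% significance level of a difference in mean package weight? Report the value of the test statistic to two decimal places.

1.48

Let group 1 = design A, group 2 = design B. H0: μ_1 = μ_2; H1: μ_1 ≠ μ_2 (two-sample pooled-variance t-test, two-sided).
s_p² = [(37−1)·203.2² + (9−1)·150.9²]/(37+9−2) = 37923.1
t = (1393 − 1286)/√[37923.1·(1/37 + 1/9)] = 1.48
df = n₁ + n₂ − 2 = 44
Two-sided p-value ≈ 0.1464
Since p ≈ 0.1464 > α = 0.05, fail to reject H0; the evidence is not statistically significant.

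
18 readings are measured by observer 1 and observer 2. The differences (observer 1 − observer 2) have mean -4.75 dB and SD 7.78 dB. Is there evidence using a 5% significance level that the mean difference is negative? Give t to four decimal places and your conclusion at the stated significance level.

t = -2.5903; reject H0

H0: μ_d = 0; H1: μ_d < 0 (paired t-test on the differences, left-tailed).
t = d̄/(s_d/√n) = -4.75/(7.78/√18) = -2.5903
df = n − 1 = 17
p-value = P(T ≤ -2.5903) ≈ 0.0095
Since p ≈ 0.0095 < α = 0.05, reject H0; the data support H1.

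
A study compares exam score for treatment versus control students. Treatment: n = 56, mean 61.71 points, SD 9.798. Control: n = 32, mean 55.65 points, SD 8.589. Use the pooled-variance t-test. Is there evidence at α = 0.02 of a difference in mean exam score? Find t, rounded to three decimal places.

2.915

Let group 1 = treatment, group 2 = control. H0: μ_1 = μ_2; H1: μ_1 ≠ μ_2 (two-sample pooled-variance t-test, two-sided).
s_p² = [(56−1)·9.798² + (32−1)·8.589²]/(56+32−2) = 87.9877
t = (61.71 − 55.65)/√[87.9877·(1/56 + 1/32)] = 2.915
df = n₁ + n₂ − 2 = 86
Two-sided p-value ≈ 0.005
Since p ≈ 0.005 < α = 0.02, reject H0; the evidence is statistically significant.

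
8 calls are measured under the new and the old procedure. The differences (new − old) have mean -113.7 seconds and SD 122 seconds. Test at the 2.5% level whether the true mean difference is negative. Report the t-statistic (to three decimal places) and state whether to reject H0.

H0: μ_d = 0; H1: μ_d < 0 (paired t-test on the differences, left-tailed).
t = d̄/(s_d/√n) = -113.7/(122/√8) = -2.636
df = n − 1 = 7
p-value = P(T ≤ -2.636) ≈ 0.017
Since p ≈ 0.017 < α = 0.025, reject H0; the data support H1.

t = -2.636; reject H0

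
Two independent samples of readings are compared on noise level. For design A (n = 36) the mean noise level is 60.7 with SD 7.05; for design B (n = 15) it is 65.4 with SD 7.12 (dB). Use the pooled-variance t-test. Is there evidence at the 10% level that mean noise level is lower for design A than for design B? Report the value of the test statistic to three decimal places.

-2.163

Let group 1 = design A, group 2 = design B. H0: μ_1 = μ_2; H1: μ_1 < μ_2 (two-sample pooled-variance t-test, left-tailed).
s_p² = [(36−1)·7.05² + (15−1)·7.12²]/(36+15−2) = 49.9859
t = (60.7 − 65.4)/√[49.9859·(1/36 + 1/15)] = -2.163
df = n₁ + n₂ − 2 = 49
p-value = P(T ≤ -2.163) ≈ 0.0177
Since p ≈ 0.0177 < α = 0.1, reject H0; the data support H1.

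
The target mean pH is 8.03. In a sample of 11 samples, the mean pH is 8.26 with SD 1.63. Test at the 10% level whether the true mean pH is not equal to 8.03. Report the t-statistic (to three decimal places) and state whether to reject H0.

H0: μ = 8.03; H1: μ ≠ 8.03 (one-sample t-test, two-sided).
t = (x̄ − μ₀)/(s/√n) = (8.26 − 8.03)/(1.63/√11) = 0.468
df = n − 1 = 10
Two-sided p-value ≈ 0.6498
Since p ≈ 0.6498 > α = 0.1, fail to reject H0; the data do not provide sufficient evidence against H0.

t = 0.468; fail to reject H0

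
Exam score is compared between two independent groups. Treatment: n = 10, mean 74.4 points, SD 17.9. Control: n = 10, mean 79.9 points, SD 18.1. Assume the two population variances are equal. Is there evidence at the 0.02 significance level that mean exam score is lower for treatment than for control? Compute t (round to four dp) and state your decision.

Let group 1 = treatment, group 2 = control. H0: μ_1 = μ_2; H1: μ_1 < μ_2 (two-sample pooled-variance t-test, left-tailed).
s_p² = [(10−1)·17.9² + (10−1)·18.1²]/(10+10−2) = 324.01
t = (74.4 − 79.9)/√[324.01·(1/10 + 1/10)] = -0.6832
df = n₁ + n₂ − 2 = 18
p-value = P(T ≤ -0.6832) ≈ 0.252
Since p ≈ 0.252 > α = 0.02, fail to reject H0; the evidence is not statistically significant.

t = -0.6832; fail to reject H0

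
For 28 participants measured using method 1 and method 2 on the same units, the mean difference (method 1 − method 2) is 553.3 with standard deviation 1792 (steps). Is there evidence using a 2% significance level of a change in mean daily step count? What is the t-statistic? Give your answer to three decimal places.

1.634

H0: μ_d = 0; H1: μ_d ≠ 0 (paired t-test on the differences, two-sided).
t = d̄/(s_d/√n) = 553.3/(1792/√28) = 1.634
df = n − 1 = 27
Two-sided p-value ≈ 0.114
Since p ≈ 0.114 > α = 0.02, fail to reject H0; the evidence is not statistically significant.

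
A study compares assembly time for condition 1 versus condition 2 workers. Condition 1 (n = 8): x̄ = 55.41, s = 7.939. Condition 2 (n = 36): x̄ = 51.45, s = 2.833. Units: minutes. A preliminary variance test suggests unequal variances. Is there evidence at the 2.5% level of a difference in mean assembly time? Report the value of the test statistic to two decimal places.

Let group 1 = condition 1, group 2 = condition 2. H0: μ_1 = μ_2; H1: μ_1 ≠ μ_2 (Welch's two-sample t-test, two-sided).
t = (x̄_1 − x̄_2)/√(s_1²/n_1 + s_2²/n_2) = (55.41 − 51.45)/√(7.939²/8 + 2.833²/36) = 1.39
Welch–Satterthwaite df ≈ 7.40
Two-sided p-value ≈ 0.205
Since p ≈ 0.205 > α = 0.025, fail to reject H0; the evidence is not statistically significant.

1.39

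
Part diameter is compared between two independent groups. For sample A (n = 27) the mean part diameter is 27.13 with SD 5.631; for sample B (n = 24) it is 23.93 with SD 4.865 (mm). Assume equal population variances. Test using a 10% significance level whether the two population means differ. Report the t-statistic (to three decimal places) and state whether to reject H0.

Let group 1 = sample A, group 2 = sample B. H0: μ_1 = μ_2; H1: μ_1 ≠ μ_2 (two-sample pooled-variance t-test, two-sided).
s_p² = [(27−1)·5.631² + (24−1)·4.865²]/(27+24−2) = 27.9343
t = (27.13 − 23.93)/√[27.9343·(1/27 + 1/24)] = 2.158
df = n₁ + n₂ − 2 = 49
Two-sided p-value ≈ 0.036
Since p ≈ 0.036 < α = 0.1, reject H0; the data support H1.

t = 2.158; reject H0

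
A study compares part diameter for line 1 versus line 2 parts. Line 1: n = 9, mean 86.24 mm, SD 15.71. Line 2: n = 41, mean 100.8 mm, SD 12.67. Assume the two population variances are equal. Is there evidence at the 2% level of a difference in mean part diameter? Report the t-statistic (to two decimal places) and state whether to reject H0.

t = -2.99; reject H0

Let group 1 = line 1, group 2 = line 2. H0: μ_1 = μ_2; H1: μ_1 ≠ μ_2 (two-sample pooled-variance t-test, two-sided).
s_p² = [(9−1)·15.71² + (41−1)·12.67²]/(9+41−2) = 174.908
t = (86.24 − 100.8)/√[174.908·(1/9 + 1/41)] = -2.99
df = n₁ + n₂ − 2 = 48
Two-sided p-value ≈ 0.0044
Since p ≈ 0.0044 < α = 0.02, reject H0; the evidence is statistically significant.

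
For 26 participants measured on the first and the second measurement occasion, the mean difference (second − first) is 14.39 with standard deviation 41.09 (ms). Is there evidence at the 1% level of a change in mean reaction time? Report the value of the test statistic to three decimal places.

H0: μ_d = 0; H1: μ_d ≠ 0 (paired t-test on the differences, two-sided).
t = d̄/(s_d/√n) = 14.39/(41.09/√26) = 1.786
df = n − 1 = 25
Two-sided p-value ≈ 0.0863
Since p ≈ 0.0863 > α = 0.01, fail to reject H0; the data do not provide sufficient evidence against H0.

1.786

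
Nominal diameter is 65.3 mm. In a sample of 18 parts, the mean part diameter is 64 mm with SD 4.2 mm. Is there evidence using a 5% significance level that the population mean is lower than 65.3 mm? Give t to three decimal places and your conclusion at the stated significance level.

t = -1.313; fail to reject H0

H0: μ = 65.3; H1: μ < 65.3 (one-sample t-test, left-tailed).
t = (x̄ − μ₀)/(s/√n) = (64 − 65.3)/(4.2/√18) = -1.313
df = n − 1 = 17
p-value = P(T ≤ -1.313) ≈ 0.1033
Since p ≈ 0.1033 > α = 0.05, fail to reject H0; the evidence is not statistically significant.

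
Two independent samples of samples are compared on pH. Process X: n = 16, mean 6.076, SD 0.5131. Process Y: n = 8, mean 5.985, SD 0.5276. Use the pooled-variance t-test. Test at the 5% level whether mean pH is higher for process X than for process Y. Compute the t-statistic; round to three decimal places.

0.406

Let group 1 = process X, group 2 = process Y. H0: μ_1 = μ_2; H1: μ_1 > μ_2 (two-sample pooled-variance t-test, right-tailed).
s_p² = [(16−1)·0.5131² + (8−1)·0.5276²]/(16+8−2) = 0.268073
t = (6.076 − 5.985)/√[0.268073·(1/16 + 1/8)] = 0.406
df = n₁ + n₂ − 2 = 22
p-value = P(T ≥ 0.406) ≈ 0.344
Since p ≈ 0.344 > α = 0.05, fail to reject H0; the evidence is not statistically significant.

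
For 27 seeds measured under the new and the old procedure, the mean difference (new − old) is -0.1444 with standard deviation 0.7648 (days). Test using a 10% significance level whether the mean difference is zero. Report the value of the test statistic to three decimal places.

H0: μ_d = 0; H1: μ_d ≠ 0 (paired t-test on the differences, two-sided).
t = d̄/(s_d/√n) = -0.1444/(0.7648/√27) = -0.981
df = n − 1 = 26
Two-sided p-value ≈ 0.336
Since p ≈ 0.336 > α = 0.1, fail to reject H0; the data do not provide sufficient evidence against H0.

-0.981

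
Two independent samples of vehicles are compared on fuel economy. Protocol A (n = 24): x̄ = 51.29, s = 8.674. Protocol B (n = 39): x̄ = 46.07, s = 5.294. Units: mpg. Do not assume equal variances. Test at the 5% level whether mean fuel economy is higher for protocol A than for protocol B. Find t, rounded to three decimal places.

Let group 1 = protocol A, group 2 = protocol B. H0: μ_1 = μ_2; H1: μ_1 > μ_2 (Welch's two-sample t-test, right-tailed).
t = (x̄_1 − x̄_2)/√(s_1²/n_1 + s_2²/n_2) = (51.29 − 46.07)/√(8.674²/24 + 5.294²/39) = 2.659
Welch–Satterthwaite df ≈ 33.68
p-value = P(T ≥ 2.659) ≈ 0.006
Since p ≈ 0.006 < α = 0.05, reject H0; the evidence is statistically significant.

2.659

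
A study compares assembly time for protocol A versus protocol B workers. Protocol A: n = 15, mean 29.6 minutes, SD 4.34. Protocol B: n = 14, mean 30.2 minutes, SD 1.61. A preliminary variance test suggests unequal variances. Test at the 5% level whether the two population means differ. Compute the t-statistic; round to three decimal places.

-0.500

Let group 1 = protocol A, group 2 = protocol B. H0: μ_1 = μ_2; H1: μ_1 ≠ μ_2 (Welch's two-sample t-test, two-sided).
t = (x̄_1 − x̄_2)/√(s_1²/n_1 + s_2²/n_2) = (29.6 − 30.2)/√(4.34²/15 + 1.61²/14) = -0.500
Welch–Satterthwaite df ≈ 18.01
Two-sided p-value ≈ 0.623
Since p ≈ 0.623 > α = 0.05, fail to reject H0; the evidence is not statistically significant.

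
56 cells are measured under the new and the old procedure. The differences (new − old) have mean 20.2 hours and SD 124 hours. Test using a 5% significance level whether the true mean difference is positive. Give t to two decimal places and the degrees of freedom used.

H0: μ_d = 0; H1: μ_d > 0 (paired t-test on the differences, right-tailed).
t = d̄/(s_d/√n) = 20.2/(124/√56) = 1.22
df = n − 1 = 55
p-value = P(T ≥ 1.22) ≈ 0.114
Since p ≈ 0.114 > α = 0.05, fail to reject H0; the data do not provide sufficient evidence against H0.

t = 1.22, df = 55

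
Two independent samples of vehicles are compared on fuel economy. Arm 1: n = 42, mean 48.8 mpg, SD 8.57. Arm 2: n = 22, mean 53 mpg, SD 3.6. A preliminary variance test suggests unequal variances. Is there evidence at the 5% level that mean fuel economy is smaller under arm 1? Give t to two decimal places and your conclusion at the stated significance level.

t = -2.75; reject H0

Let group 1 = arm 1, group 2 = arm 2. H0: μ_1 = μ_2; H1: μ_1 < μ_2 (Welch's two-sample t-test, left-tailed).
t = (x̄_1 − x̄_2)/√(s_1²/n_1 + s_2²/n_2) = (48.8 − 53)/√(8.57²/42 + 3.6²/22) = -2.75
Welch–Satterthwaite df ≈ 59.99
p-value = P(T ≤ -2.75) ≈ 0.004
Since p ≈ 0.004 < α = 0.05, reject H0; the data support H1.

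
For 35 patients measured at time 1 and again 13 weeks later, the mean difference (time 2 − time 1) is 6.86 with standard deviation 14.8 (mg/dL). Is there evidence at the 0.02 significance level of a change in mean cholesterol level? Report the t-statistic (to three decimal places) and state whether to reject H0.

H0: μ_d = 0; H1: μ_d ≠ 0 (paired t-test on the differences, two-sided).
t = d̄/(s_d/√n) = 6.86/(14.8/√35) = 2.742
df = n − 1 = 34
Two-sided p-value ≈ 0.010
Since p ≈ 0.010 < α = 0.02, reject H0; the evidence is statistically significant.

t = 2.742; reject H0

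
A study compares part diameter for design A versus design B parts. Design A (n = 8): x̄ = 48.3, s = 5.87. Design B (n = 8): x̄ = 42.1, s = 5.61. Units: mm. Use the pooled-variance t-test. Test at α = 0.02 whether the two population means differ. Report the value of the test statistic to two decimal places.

Let group 1 = design A, group 2 = design B. H0: μ_1 = μ_2; H1: μ_1 ≠ μ_2 (two-sample pooled-variance t-test, two-sided).
s_p² = [(8−1)·5.87² + (8−1)·5.61²]/(8+8−2) = 32.9645
t = (48.3 − 42.1)/√[32.9645·(1/8 + 1/8)] = 2.16
df = n₁ + n₂ − 2 = 14
Two-sided p-value ≈ 0.049
Since p ≈ 0.049 > α = 0.02, fail to reject H0; the evidence is not statistically significant.

2.16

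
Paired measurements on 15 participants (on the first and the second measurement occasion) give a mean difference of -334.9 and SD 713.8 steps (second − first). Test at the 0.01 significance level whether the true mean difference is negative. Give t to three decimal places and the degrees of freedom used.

H0: μ_d = 0; H1: μ_d < 0 (paired t-test on the differences, left-tailed).
t = d̄/(s_d/√n) = -334.9/(713.8/√15) = -1.817
df = n − 1 = 14
p-value = P(T ≤ -1.817) ≈ 0.045
Since p ≈ 0.045 > α = 0.01, fail to reject H0; the data do not provide sufficient evidence against H0.

t = -1.817, df = 14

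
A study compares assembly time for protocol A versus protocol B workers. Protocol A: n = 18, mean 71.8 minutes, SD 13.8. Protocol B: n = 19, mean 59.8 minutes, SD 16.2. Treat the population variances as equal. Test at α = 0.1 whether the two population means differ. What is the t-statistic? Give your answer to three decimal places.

Let group 1 = protocol A, group 2 = protocol B. H0: μ_1 = μ_2; H1: μ_1 ≠ μ_2 (two-sample pooled-variance t-test, two-sided).
s_p² = [(18−1)·13.8² + (19−1)·16.2²]/(18+19−2) = 227.469
t = (71.8 − 59.8)/√[227.469·(1/18 + 1/19)] = 2.419
df = n₁ + n₂ − 2 = 35
Two-sided p-value ≈ 0.0209
Since p ≈ 0.0209 < α = 0.1, reject H0; the evidence is statistically significant.

2.419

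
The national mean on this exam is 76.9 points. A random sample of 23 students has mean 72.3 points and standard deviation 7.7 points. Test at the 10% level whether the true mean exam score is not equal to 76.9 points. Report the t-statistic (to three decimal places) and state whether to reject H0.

H0: μ = 76.9; H1: μ ≠ 76.9 (one-sample t-test, two-sided).
t = (x̄ − μ₀)/(s/√n) = (72.3 − 76.9)/(7.7/√23) = -2.865
df = n − 1 = 22
Two-sided p-value ≈ 0.009
Since p ≈ 0.009 < α = 0.1, reject H0; the data support H1.

t = -2.865; reject H0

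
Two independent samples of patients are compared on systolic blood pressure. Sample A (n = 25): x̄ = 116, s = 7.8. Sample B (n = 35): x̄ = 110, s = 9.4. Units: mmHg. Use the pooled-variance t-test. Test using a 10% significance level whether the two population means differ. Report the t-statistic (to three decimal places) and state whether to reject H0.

t = 2.612; reject H0

Let group 1 = sample A, group 2 = sample B. H0: μ_1 = μ_2; H1: μ_1 ≠ μ_2 (two-sample pooled-variance t-test, two-sided).
s_p² = [(25−1)·7.8² + (35−1)·9.4²]/(25+35−2) = 76.9724
t = (116 − 110)/√[76.9724·(1/25 + 1/35)] = 2.612
df = n₁ + n₂ − 2 = 58
Two-sided p-value ≈ 0.0115
Since p ≈ 0.0115 < α = 0.1, reject H0; the data support H1.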